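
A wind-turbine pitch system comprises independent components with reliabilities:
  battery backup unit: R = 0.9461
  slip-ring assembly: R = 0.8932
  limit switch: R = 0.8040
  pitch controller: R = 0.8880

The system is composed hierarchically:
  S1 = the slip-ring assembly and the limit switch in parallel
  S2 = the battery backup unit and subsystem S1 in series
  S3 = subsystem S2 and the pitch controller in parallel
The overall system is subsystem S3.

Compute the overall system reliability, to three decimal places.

0.992

Parallel (slip-ring assembly and limit switch): 1 − (1 − 0.89320)(1 − 0.80400) = 0.97907
Series (battery backup unit and [0.97907]): 0.94610 × 0.97907 = 0.92630
Parallel ([0.92630] and pitch controller): 1 − (1 − 0.92630)(1 − 0.88800) = 0.992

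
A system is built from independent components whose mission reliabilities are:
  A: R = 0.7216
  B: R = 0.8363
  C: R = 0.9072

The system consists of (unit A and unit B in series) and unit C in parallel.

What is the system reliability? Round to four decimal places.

0.9632

Series (A and B): 0.721600 × 0.836300 = 0.603474
Parallel ([0.603474] and C): 1 − (1 − 0.603474)(1 − 0.907200) = 0.9632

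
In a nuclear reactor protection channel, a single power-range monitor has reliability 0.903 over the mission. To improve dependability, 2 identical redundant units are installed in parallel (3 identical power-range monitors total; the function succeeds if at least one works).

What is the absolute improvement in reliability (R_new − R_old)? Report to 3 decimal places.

0.096

R_before = 0.903
R_after = 1 − (1 − 0.903)^3 = 0.999
ΔR = 0.999 − 0.903 = 0.096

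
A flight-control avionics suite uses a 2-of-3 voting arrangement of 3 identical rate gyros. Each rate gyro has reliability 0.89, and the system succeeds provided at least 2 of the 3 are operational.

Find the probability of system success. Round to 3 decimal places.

R = Σ_{i=2}^{3} C(3,i) p^i (1−p)^{3−i} with p = 0.89
C(3,2)·0.89^2·0.11^1 = 0.26139
C(3,3)·0.89^3·0.11^0 = 0.70497
Sum = 0.966

0.966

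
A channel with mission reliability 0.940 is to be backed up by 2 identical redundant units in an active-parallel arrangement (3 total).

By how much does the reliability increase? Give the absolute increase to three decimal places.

0.060

R_before = 0.940
R_after = 1 − (1 − 0.940)^3 = 1.000
ΔR = 1.000 − 0.940 = 0.060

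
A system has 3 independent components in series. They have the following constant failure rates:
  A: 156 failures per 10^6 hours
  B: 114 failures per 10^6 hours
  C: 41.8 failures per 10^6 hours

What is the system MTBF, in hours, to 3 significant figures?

Series of exponential components: λ_sys = Σ λ_i
λ_sys = 0.000156 + 0.000114 + 0.0000418 = 3.1180e-04 /h
MTBF = 1 / λ_sys = 3210 h

3210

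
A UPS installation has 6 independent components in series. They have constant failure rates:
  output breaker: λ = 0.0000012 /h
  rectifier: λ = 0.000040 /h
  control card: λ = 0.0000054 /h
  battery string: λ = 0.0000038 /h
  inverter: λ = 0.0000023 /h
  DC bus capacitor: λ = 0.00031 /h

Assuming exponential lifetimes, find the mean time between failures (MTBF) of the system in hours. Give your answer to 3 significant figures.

Series of exponential components: λ_sys = Σ λ_i
λ_sys = 0.0000012 + 0.000040 + 0.0000054 + 0.0000038 + 0.0000023 + 0.00031 = 3.6270e-04 /h
MTBF = 1 / λ_sys = 2760 h

2760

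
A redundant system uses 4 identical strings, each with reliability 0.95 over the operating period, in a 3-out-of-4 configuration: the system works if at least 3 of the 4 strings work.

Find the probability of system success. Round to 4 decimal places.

0.9860

R = Σ_{i=3}^{4} C(4,i) p^i (1−p)^{4−i} with p = 0.95
C(4,3)·0.95^3·0.05^1 = 0.171475
C(4,4)·0.95^4·0.05^0 = 0.814506
Sum = 0.9860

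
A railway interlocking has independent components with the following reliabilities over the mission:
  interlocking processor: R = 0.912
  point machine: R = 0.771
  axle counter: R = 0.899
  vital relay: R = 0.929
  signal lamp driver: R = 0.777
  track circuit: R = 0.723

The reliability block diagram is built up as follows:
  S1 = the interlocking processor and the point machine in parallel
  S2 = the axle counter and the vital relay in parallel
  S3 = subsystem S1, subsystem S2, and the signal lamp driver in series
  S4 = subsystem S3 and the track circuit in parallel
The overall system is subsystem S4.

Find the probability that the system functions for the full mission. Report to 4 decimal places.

Parallel (interlocking processor and point machine): 1 − (1 − 0.912000)(1 − 0.771000) = 0.979848
Parallel (axle counter and vital relay): 1 − (1 − 0.899000)(1 − 0.929000) = 0.992829
Series ([0.979848], [0.992829], and signal lamp driver): 0.979848 × 0.992829 × 0.777000 = 0.755882
Parallel ([0.755882] and track circuit): 1 − (1 − 0.755882)(1 − 0.723000) = 0.9324

0.9324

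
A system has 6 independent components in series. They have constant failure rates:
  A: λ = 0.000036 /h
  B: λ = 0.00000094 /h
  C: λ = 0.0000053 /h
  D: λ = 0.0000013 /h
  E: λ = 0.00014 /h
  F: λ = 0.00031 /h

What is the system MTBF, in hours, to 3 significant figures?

2030

Series of exponential components: λ_sys = Σ λ_i
λ_sys = 0.000036 + 0.00000094 + 0.0000053 + 0.0000013 + 0.00014 + 0.00031 = 4.9354e-04 /h
MTBF = 1 / λ_sys = 2030 h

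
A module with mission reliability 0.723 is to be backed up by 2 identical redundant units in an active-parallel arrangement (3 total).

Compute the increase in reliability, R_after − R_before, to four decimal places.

0.2557

R_before = 0.723
R_after = 1 − (1 − 0.723)^3 = 0.9787
ΔR = 0.9787 − 0.723 = 0.2557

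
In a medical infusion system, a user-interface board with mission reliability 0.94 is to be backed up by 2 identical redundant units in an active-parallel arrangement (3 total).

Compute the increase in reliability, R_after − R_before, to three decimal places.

R_before = 0.94
R_after = 1 − (1 − 0.94)^3 = 1.000
ΔR = 1.000 − 0.94 = 0.060

0.060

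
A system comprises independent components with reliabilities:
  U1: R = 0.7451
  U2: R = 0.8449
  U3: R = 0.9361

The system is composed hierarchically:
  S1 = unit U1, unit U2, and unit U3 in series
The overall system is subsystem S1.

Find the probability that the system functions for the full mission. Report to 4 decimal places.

0.5893

Series (U1, U2, and U3): 0.745100 × 0.844900 × 0.936100 = 0.5893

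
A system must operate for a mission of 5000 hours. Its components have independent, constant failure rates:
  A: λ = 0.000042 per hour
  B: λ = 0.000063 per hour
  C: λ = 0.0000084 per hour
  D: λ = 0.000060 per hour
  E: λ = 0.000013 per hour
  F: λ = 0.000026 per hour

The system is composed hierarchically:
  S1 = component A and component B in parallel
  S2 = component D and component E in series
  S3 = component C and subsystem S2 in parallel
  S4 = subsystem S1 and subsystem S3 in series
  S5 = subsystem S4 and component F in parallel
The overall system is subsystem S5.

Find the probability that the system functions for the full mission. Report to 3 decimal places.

0.992

R(A) = exp(−0.000042 × 5000) = 0.81058
R(B) = exp(−0.000063 × 5000) = 0.72979
R(C) = exp(−0.0000084 × 5000) = 0.95887
R(D) = exp(−0.000060 × 5000) = 0.74082
R(E) = exp(−0.000013 × 5000) = 0.93707
R(F) = exp(−0.000026 × 5000) = 0.87810
Parallel (A and B): 1 − (1 − 0.81058)(1 − 0.72979) = 0.94882
Series (D and E): 0.74082 × 0.93707 = 0.69420
Parallel (C and [0.69420]): 1 − (1 − 0.95887)(1 − 0.69420) = 0.98742
Series ([0.94882] and [0.98742]): 0.94882 × 0.98742 = 0.93688
Parallel ([0.93688] and F): 1 − (1 − 0.93688)(1 − 0.87810) = 0.992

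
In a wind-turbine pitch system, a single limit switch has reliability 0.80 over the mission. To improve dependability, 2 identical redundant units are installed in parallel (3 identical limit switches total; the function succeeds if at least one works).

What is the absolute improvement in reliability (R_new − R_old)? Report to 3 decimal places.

R_before = 0.80
R_after = 1 − (1 − 0.80)^3 = 0.992
ΔR = 0.992 − 0.80 = 0.192

0.192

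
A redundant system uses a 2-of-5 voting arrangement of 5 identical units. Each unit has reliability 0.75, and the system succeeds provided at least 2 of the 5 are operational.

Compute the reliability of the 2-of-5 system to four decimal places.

0.9844

R = Σ_{i=2}^{5} C(5,i) p^i (1−p)^{5−i} with p = 0.75
C(5,2)·0.75^2·0.25^3 = 0.087891
C(5,3)·0.75^3·0.25^2 = 0.263672
C(5,4)·0.75^4·0.25^1 = 0.395508
C(5,5)·0.75^5·0.25^0 = 0.237305
Sum = 0.9844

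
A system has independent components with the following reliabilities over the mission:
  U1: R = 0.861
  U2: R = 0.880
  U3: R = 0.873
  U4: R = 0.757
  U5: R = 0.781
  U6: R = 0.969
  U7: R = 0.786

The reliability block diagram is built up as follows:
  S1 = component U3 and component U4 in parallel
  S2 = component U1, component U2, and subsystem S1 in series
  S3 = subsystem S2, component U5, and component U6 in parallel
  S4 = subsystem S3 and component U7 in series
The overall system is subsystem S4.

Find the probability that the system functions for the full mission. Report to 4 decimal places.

Parallel (U3 and U4): 1 − (1 − 0.873000)(1 − 0.757000) = 0.969139
Series (U1, U2, and [0.969139]): 0.861000 × 0.880000 × 0.969139 = 0.734297
Parallel ([0.734297], U5, and U6): 1 − (1 − 0.734297)(1 − 0.781000)(1 − 0.969000) = 0.998196
Series ([0.998196] and U7): 0.998196 × 0.786000 = 0.7846

0.7846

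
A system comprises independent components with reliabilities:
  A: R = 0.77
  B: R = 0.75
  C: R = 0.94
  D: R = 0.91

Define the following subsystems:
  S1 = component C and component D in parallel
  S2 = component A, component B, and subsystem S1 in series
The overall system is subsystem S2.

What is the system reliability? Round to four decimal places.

Parallel (C and D): 1 − (1 − 0.940000)(1 − 0.910000) = 0.994600
Series (A, B, and [0.994600]): 0.770000 × 0.750000 × 0.994600 = 0.5744

0.5744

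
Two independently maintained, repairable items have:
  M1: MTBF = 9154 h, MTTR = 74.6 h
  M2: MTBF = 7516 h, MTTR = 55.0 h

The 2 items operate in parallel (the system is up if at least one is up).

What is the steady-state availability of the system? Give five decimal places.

0.99994

A(M1) = MTBF/(MTBF+MTTR) = 9154/(9154+74.6) = 0.991916
A(M2) = MTBF/(MTBF+MTTR) = 7516/(7516+55.0) = 0.992735
Parallel availability: 1 − (1 − 0.991916)(1 − 0.992735) = 0.99994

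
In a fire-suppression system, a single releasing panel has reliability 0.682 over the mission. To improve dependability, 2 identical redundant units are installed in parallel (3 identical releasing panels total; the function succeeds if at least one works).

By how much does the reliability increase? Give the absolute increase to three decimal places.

R_before = 0.682
R_after = 1 − (1 − 0.682)^3 = 0.968
ΔR = 0.968 − 0.682 = 0.286

0.286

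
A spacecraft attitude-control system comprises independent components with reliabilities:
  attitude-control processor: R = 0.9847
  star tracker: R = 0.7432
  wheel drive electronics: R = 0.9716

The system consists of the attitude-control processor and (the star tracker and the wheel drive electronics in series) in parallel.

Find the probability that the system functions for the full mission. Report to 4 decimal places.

0.9957

Series (star tracker and wheel drive electronics): 0.743200 × 0.971600 = 0.722093
Parallel (attitude-control processor and [0.722093]): 1 − (1 − 0.984700)(1 − 0.722093) = 0.9957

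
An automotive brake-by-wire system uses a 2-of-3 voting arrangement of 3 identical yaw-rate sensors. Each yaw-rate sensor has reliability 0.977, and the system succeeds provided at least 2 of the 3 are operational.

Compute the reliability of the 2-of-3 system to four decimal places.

0.9984

R = Σ_{i=2}^{3} C(3,i) p^i (1−p)^{3−i} with p = 0.977
C(3,2)·0.977^2·0.023^1 = 0.065863
C(3,3)·0.977^3·0.023^0 = 0.932575
Sum = 0.9984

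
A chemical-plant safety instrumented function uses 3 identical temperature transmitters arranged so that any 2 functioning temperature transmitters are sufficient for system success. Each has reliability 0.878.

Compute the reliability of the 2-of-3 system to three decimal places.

R = Σ_{i=2}^{3} C(3,i) p^i (1−p)^{3−i} with p = 0.878
C(3,2)·0.878^2·0.122^1 = 0.28214
C(3,3)·0.878^3·0.122^0 = 0.67684
Sum = 0.959

0.959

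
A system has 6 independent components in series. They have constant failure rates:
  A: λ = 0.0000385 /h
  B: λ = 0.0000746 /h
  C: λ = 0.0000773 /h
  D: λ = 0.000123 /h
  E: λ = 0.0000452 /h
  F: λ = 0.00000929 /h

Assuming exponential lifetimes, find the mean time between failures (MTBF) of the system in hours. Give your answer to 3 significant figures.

Series of exponential components: λ_sys = Σ λ_i
λ_sys = 0.0000385 + 0.0000746 + 0.0000773 + 0.000123 + 0.0000452 + 0.00000929 = 3.6789e-04 /h
MTBF = 1 / λ_sys = 2720 h

2720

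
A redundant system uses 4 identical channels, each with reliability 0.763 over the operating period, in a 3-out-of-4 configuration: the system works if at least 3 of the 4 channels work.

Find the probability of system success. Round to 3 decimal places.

0.760

R = Σ_{i=3}^{4} C(4,i) p^i (1−p)^{4−i} with p = 0.763
C(4,3)·0.763^3·0.237^1 = 0.42110
C(4,4)·0.763^4·0.237^0 = 0.33892
Sum = 0.760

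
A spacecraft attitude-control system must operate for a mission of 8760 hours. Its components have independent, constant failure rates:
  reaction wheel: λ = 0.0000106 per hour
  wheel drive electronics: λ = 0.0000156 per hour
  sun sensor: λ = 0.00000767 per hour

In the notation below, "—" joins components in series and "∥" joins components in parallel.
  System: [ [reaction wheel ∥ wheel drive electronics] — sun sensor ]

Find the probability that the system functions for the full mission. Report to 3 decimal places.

0.924

R(reaction wheel) = exp(−0.0000106 × 8760) = 0.91132
R(wheel drive electronics) = exp(−0.0000156 × 8760) = 0.87227
R(sun sensor) = exp(−0.00000767 × 8760) = 0.93502
Parallel (reaction wheel and wheel drive electronics): 1 − (1 − 0.91132)(1 − 0.87227) = 0.98867
Series ([0.98867] and sun sensor): 0.98867 × 0.93502 = 0.924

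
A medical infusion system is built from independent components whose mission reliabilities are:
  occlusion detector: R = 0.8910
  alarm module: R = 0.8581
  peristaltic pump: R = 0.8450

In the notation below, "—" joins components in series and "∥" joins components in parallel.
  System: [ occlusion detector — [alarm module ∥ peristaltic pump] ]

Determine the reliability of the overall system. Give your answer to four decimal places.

Parallel (alarm module and peristaltic pump): 1 − (1 − 0.858100)(1 − 0.845000) = 0.978006
Series (occlusion detector and [0.978006]): 0.891000 × 0.978006 = 0.8714

0.8714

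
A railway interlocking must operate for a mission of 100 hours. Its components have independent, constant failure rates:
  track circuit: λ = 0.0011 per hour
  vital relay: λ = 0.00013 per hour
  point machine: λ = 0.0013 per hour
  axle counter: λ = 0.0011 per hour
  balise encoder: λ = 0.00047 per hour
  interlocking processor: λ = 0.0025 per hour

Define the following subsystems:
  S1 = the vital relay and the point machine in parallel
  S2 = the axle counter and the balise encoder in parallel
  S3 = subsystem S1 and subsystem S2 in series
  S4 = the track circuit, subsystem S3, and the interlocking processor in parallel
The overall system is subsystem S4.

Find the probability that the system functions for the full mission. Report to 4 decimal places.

0.9999

R(track circuit) = exp(−0.0011 × 100) = 0.895834
R(vital relay) = exp(−0.00013 × 100) = 0.987084
R(point machine) = exp(−0.0013 × 100) = 0.878095
R(axle counter) = exp(−0.0011 × 100) = 0.895834
R(balise encoder) = exp(−0.00047 × 100) = 0.954087
R(interlocking processor) = exp(−0.0025 × 100) = 0.778801
Parallel (vital relay and point machine): 1 − (1 − 0.987084)(1 − 0.878095) = 0.998425
Parallel (axle counter and balise encoder): 1 − (1 − 0.895834)(1 − 0.954087) = 0.995217
Series ([0.998425] and [0.995217]): 0.998425 × 0.995217 = 0.993650
Parallel (track circuit, [0.993650], and interlocking processor): 1 − (1 − 0.895834)(1 − 0.993650)(1 − 0.778801) = 0.9999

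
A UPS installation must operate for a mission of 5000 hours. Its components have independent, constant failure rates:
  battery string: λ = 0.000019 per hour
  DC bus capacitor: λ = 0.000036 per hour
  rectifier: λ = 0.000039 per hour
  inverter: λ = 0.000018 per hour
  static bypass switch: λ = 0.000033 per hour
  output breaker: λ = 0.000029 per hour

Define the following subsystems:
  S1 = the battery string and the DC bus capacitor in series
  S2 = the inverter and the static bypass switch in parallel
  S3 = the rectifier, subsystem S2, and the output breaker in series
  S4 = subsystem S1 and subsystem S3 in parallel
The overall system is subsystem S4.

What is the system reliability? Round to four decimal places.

0.9285

R(battery string) = exp(−0.000019 × 5000) = 0.909373
R(DC bus capacitor) = exp(−0.000036 × 5000) = 0.835270
R(rectifier) = exp(−0.000039 × 5000) = 0.822835
R(inverter) = exp(−0.000018 × 5000) = 0.913931
R(static bypass switch) = exp(−0.000033 × 5000) = 0.847894
R(output breaker) = exp(−0.000029 × 5000) = 0.865022
Series (battery string and DC bus capacitor): 0.909373 × 0.835270 = 0.759572
Parallel (inverter and static bypass switch): 1 − (1 − 0.913931)(1 − 0.847894) = 0.986908
Series (rectifier, [0.986908], and output breaker): 0.822835 × 0.986908 × 0.865022 = 0.702452
Parallel ([0.759572] and [0.702452]): 1 − (1 − 0.759572)(1 − 0.702452) = 0.9285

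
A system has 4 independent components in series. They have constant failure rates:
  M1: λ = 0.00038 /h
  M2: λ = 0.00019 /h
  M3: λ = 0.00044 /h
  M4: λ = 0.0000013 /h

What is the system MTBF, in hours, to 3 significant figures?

989

Series of exponential components: λ_sys = Σ λ_i
λ_sys = 0.00038 + 0.00019 + 0.00044 + 0.0000013 = 1.0113e-03 /h
MTBF = 1 / λ_sys = 989 h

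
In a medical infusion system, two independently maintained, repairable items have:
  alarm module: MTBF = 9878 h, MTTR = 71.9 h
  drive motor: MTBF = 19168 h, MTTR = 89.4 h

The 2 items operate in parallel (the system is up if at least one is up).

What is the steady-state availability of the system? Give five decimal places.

0.99997

A(alarm module) = MTBF/(MTBF+MTTR) = 9878/(9878+71.9) = 0.992774
A(drive motor) = MTBF/(MTBF+MTTR) = 19168/(19168+89.4) = 0.995358
Parallel availability: 1 − (1 − 0.992774)(1 − 0.995358) = 0.99997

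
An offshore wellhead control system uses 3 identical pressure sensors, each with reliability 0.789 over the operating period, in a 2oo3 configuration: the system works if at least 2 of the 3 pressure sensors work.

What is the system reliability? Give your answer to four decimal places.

0.8852

R = Σ_{i=2}^{3} C(3,i) p^i (1−p)^{3−i} with p = 0.789
C(3,2)·0.789^2·0.211^1 = 0.394056
C(3,3)·0.789^3·0.211^0 = 0.491169
Sum = 0.8852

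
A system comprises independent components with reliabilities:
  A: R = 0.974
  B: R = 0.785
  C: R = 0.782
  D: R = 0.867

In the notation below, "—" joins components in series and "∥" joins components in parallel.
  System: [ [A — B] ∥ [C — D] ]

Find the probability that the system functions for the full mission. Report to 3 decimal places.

Series (A and B): 0.97400 × 0.78500 = 0.76459
Series (C and D): 0.78200 × 0.86700 = 0.67799
Parallel ([0.76459] and [0.67799]): 1 − (1 − 0.76459)(1 − 0.67799) = 0.924

0.924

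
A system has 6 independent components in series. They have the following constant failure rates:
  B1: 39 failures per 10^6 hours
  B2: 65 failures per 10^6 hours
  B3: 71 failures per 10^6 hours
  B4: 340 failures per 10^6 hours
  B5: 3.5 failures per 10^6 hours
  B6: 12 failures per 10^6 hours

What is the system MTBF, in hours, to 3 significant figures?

Series of exponential components: λ_sys = Σ λ_i
λ_sys = 0.000039 + 0.000065 + 0.000071 + 0.00034 + 0.0000035 + 0.000012 = 5.3050e-04 /h
MTBF = 1 / λ_sys = 1890 h

1890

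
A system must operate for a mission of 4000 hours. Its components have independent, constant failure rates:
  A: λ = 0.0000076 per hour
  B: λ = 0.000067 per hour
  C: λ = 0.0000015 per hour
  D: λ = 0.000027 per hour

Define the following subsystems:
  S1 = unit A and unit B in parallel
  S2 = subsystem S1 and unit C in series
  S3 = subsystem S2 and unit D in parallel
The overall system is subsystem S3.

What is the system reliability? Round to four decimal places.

R(A) = exp(−0.0000076 × 4000) = 0.970057
R(B) = exp(−0.000067 × 4000) = 0.764908
R(C) = exp(−0.0000015 × 4000) = 0.994018
R(D) = exp(−0.000027 × 4000) = 0.897628
Parallel (A and B): 1 − (1 − 0.970057)(1 − 0.764908) = 0.992961
Series ([0.992961] and C): 0.992961 × 0.994018 = 0.987021
Parallel ([0.987021] and D): 1 − (1 − 0.987021)(1 − 0.897628) = 0.9987

0.9987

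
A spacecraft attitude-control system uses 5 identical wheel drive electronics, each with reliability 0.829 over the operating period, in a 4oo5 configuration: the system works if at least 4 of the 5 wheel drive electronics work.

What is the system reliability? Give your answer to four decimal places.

0.7954

R = Σ_{i=4}^{5} C(5,i) p^i (1−p)^{5−i} with p = 0.829
C(5,4)·0.829^4·0.171^1 = 0.403817
C(5,5)·0.829^5·0.171^0 = 0.391537
Sum = 0.7954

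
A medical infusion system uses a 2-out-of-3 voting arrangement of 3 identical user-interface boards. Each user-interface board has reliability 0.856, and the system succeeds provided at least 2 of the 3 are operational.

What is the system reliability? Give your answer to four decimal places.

R = Σ_{i=2}^{3} C(3,i) p^i (1−p)^{3−i} with p = 0.856
C(3,2)·0.856^2·0.144^1 = 0.316542
C(3,3)·0.856^3·0.144^0 = 0.627222
Sum = 0.9438

0.9438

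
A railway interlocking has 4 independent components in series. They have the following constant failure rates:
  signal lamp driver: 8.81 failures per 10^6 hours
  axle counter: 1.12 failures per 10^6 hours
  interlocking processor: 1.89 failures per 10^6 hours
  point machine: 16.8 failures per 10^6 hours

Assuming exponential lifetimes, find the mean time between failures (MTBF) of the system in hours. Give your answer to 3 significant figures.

Series of exponential components: λ_sys = Σ λ_i
λ_sys = 0.00000881 + 0.00000112 + 0.00000189 + 0.0000168 = 2.8620e-05 /h
MTBF = 1 / λ_sys = 34900 h

34900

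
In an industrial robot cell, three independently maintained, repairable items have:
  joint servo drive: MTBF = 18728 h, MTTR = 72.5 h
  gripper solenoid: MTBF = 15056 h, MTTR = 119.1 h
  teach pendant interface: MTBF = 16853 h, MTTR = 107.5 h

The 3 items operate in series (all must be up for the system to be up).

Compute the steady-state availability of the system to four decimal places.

0.9821

A(joint servo drive) = MTBF/(MTBF+MTTR) = 18728/(18728+72.5) = 0.996144
A(gripper solenoid) = MTBF/(MTBF+MTTR) = 15056/(15056+119.1) = 0.992152
A(teach pendant interface) = MTBF/(MTBF+MTTR) = 16853/(16853+107.5) = 0.993662
Series availability: 0.996144 × 0.992152 × 0.993662 = 0.9821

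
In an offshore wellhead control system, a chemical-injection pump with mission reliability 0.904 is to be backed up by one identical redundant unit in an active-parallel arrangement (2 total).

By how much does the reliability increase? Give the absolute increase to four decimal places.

R_before = 0.904
R_after = 1 − (1 − 0.904)^2 = 0.9908
ΔR = 0.9908 − 0.904 = 0.0868

0.0868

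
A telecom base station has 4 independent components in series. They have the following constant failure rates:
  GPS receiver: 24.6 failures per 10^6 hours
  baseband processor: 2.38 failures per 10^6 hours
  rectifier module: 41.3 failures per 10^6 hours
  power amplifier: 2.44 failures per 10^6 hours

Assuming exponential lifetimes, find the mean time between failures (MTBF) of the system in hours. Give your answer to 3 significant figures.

14100

Series of exponential components: λ_sys = Σ λ_i
λ_sys = 0.0000246 + 0.00000238 + 0.0000413 + 0.00000244 = 7.0720e-05 /h
MTBF = 1 / λ_sys = 14100 h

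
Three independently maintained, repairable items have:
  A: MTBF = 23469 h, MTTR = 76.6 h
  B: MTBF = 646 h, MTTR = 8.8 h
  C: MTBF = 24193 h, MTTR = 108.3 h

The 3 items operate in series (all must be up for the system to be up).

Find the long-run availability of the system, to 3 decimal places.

A(A) = MTBF/(MTBF+MTTR) = 23469/(23469+76.6) = 0.996747
A(B) = MTBF/(MTBF+MTTR) = 646/(646+8.8) = 0.986561
A(C) = MTBF/(MTBF+MTTR) = 24193/(24193+108.3) = 0.995543
Series availability: 0.996747 × 0.986561 × 0.995543 = 0.979

0.979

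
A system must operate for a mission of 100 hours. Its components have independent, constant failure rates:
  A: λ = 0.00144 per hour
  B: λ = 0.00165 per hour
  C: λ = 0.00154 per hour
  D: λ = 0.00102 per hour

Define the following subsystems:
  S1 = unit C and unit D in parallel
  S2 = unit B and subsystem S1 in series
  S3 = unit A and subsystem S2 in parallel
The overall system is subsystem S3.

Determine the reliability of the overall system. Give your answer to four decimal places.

R(A) = exp(−0.00144 × 100) = 0.865888
R(B) = exp(−0.00165 × 100) = 0.847894
R(C) = exp(−0.00154 × 100) = 0.857272
R(D) = exp(−0.00102 × 100) = 0.903030
Parallel (C and D): 1 − (1 − 0.857272)(1 − 0.903030) = 0.986160
Series (B and [0.986160]): 0.847894 × 0.986160 = 0.836159
Parallel (A and [0.836159]): 1 − (1 − 0.865888)(1 − 0.836159) = 0.9780

0.9780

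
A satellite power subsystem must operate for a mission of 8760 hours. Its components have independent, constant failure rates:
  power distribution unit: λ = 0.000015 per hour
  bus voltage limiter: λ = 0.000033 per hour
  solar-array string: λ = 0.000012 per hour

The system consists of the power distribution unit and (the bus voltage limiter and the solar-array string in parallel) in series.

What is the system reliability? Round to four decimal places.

0.8549

R(power distribution unit) = exp(−0.000015 × 8760) = 0.876867
R(bus voltage limiter) = exp(−0.000033 × 8760) = 0.748952
R(solar-array string) = exp(−0.000012 × 8760) = 0.900216
Parallel (bus voltage limiter and solar-array string): 1 − (1 − 0.748952)(1 − 0.900216) = 0.974949
Series (power distribution unit and [0.974949]): 0.876867 × 0.974949 = 0.8549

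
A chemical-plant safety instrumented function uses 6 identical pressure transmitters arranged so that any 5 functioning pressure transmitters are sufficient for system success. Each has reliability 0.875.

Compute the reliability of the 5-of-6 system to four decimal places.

0.8335

R = Σ_{i=5}^{6} C(6,i) p^i (1−p)^{6−i} with p = 0.875
C(6,5)·0.875^5·0.125^1 = 0.384682
C(6,6)·0.875^6·0.125^0 = 0.448795
Sum = 0.8335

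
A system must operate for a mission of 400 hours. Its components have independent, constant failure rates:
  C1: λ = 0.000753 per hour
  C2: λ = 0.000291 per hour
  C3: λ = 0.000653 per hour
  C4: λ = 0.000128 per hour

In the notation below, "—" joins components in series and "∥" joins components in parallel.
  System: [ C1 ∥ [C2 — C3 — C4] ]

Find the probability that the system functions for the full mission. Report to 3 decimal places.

R(C1) = exp(−0.000753 × 400) = 0.73993
R(C2) = exp(−0.000291 × 400) = 0.89012
R(C3) = exp(−0.000653 × 400) = 0.77013
R(C4) = exp(−0.000128 × 400) = 0.95009
Series (C2, C3, and C4): 0.89012 × 0.77013 × 0.95009 = 0.65129
Parallel (C1 and [0.65129]): 1 − (1 − 0.73993)(1 − 0.65129) = 0.909

0.909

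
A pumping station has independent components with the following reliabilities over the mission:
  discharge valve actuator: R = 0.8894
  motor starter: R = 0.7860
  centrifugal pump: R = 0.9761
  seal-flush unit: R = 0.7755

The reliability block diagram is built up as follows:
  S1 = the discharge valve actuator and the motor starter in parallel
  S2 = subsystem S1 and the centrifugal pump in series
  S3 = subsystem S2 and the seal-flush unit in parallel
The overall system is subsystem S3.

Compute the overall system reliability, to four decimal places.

0.9894

Parallel (discharge valve actuator and motor starter): 1 − (1 − 0.889400)(1 − 0.786000) = 0.976332
Series ([0.976332] and centrifugal pump): 0.976332 × 0.976100 = 0.952998
Parallel ([0.952998] and seal-flush unit): 1 − (1 − 0.952998)(1 − 0.775500) = 0.9894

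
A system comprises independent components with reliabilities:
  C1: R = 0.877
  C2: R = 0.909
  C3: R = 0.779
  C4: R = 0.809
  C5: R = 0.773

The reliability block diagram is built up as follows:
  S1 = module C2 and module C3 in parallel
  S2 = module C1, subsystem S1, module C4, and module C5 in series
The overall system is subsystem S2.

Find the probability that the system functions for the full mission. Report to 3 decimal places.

0.537

Parallel (C2 and C3): 1 − (1 − 0.90900)(1 − 0.77900) = 0.97989
Series (C1, [0.97989], C4, and C5): 0.87700 × 0.97989 × 0.80900 × 0.77300 = 0.537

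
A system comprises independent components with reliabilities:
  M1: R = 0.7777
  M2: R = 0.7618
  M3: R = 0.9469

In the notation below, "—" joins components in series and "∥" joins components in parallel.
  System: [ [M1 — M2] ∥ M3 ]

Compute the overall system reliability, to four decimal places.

0.9784

Series (M1 and M2): 0.777700 × 0.761800 = 0.592452
Parallel ([0.592452] and M3): 1 − (1 − 0.592452)(1 − 0.946900) = 0.9784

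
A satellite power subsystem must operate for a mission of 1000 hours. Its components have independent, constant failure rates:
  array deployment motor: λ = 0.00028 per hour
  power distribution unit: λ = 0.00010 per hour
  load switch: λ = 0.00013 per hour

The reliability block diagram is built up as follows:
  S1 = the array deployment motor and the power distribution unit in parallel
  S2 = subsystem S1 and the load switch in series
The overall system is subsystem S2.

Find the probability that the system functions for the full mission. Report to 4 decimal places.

R(array deployment motor) = exp(−0.00028 × 1000) = 0.755784
R(power distribution unit) = exp(−0.00010 × 1000) = 0.904837
R(load switch) = exp(−0.00013 × 1000) = 0.878095
Parallel (array deployment motor and power distribution unit): 1 − (1 − 0.755784)(1 − 0.904837) = 0.976760
Series ([0.976760] and load switch): 0.976760 × 0.878095 = 0.8577

0.8577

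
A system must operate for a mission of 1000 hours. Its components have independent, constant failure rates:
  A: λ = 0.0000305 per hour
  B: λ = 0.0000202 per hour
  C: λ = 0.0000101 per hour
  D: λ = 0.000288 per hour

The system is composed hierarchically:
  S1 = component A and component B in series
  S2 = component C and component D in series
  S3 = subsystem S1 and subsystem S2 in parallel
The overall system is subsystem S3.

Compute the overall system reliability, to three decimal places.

0.987

R(A) = exp(−0.0000305 × 1000) = 0.96996
R(B) = exp(−0.0000202 × 1000) = 0.98000
R(C) = exp(−0.0000101 × 1000) = 0.98995
R(D) = exp(−0.000288 × 1000) = 0.74976
Series (A and B): 0.96996 × 0.98000 = 0.95056
Series (C and D): 0.98995 × 0.74976 = 0.74222
Parallel ([0.95056] and [0.74222]): 1 − (1 − 0.95056)(1 − 0.74222) = 0.987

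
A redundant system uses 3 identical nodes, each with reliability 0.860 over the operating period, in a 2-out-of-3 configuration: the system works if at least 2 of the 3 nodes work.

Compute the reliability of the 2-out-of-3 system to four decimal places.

R = Σ_{i=2}^{3} C(3,i) p^i (1−p)^{3−i} with p = 0.860
C(3,2)·0.860^2·0.140^1 = 0.310632
C(3,3)·0.860^3·0.140^0 = 0.636056
Sum = 0.9467

0.9467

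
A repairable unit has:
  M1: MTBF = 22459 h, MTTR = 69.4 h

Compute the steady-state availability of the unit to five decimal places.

0.99692

A(M1) = MTBF/(MTBF+MTTR) = 22459/(22459+69.4) = 0.99692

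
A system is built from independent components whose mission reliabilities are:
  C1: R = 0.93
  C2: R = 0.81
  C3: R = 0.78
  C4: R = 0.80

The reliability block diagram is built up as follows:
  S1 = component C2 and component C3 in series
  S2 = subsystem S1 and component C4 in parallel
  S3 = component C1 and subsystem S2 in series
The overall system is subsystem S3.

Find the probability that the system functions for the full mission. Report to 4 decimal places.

0.8615

Series (C2 and C3): 0.810000 × 0.780000 = 0.631800
Parallel ([0.631800] and C4): 1 − (1 − 0.631800)(1 − 0.800000) = 0.926360
Series (C1 and [0.926360]): 0.930000 × 0.926360 = 0.8615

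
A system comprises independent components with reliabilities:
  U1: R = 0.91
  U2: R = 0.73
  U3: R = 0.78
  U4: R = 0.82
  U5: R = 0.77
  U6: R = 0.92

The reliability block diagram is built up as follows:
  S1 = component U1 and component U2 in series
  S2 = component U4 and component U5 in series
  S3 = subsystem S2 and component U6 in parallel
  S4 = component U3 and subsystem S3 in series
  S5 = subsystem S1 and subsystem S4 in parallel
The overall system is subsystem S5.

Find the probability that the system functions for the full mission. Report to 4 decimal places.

Series (U1 and U2): 0.910000 × 0.730000 = 0.664300
Series (U4 and U5): 0.820000 × 0.770000 = 0.631400
Parallel ([0.631400] and U6): 1 − (1 − 0.631400)(1 − 0.920000) = 0.970512
Series (U3 and [0.970512]): 0.780000 × 0.970512 = 0.756999
Parallel ([0.664300] and [0.756999]): 1 − (1 − 0.664300)(1 − 0.756999) = 0.9184

0.9184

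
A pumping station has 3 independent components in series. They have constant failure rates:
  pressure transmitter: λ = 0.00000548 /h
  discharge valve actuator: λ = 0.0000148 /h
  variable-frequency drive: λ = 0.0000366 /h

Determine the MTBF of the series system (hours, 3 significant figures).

17600

Series of exponential components: λ_sys = Σ λ_i
λ_sys = 0.00000548 + 0.0000148 + 0.0000366 = 5.6880e-05 /h
MTBF = 1 / λ_sys = 17600 h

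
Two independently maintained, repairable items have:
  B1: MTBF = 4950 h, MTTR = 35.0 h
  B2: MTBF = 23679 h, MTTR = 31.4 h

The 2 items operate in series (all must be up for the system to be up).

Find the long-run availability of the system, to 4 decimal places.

0.9917

A(B1) = MTBF/(MTBF+MTTR) = 4950/(4950+35.0) = 0.992979
A(B2) = MTBF/(MTBF+MTTR) = 23679/(23679+31.4) = 0.998676
Series availability: 0.992979 × 0.998676 = 0.9917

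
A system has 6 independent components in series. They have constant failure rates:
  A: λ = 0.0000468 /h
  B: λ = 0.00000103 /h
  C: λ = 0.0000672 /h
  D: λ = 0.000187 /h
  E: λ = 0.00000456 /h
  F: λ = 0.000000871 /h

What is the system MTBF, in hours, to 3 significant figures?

3250

Series of exponential components: λ_sys = Σ λ_i
λ_sys = 0.0000468 + 0.00000103 + 0.0000672 + 0.000187 + 0.00000456 + 0.000000871 = 3.0746e-04 /h
MTBF = 1 / λ_sys = 3250 h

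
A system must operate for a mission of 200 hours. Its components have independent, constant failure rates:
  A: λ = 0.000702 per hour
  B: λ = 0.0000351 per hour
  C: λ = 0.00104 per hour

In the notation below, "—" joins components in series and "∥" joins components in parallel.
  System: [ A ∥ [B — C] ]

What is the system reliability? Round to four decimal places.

R(A) = exp(−0.000702 × 200) = 0.869011
R(B) = exp(−0.0000351 × 200) = 0.993005
R(C) = exp(−0.00104 × 200) = 0.812207
Series (B and C): 0.993005 × 0.812207 = 0.806526
Parallel (A and [0.806526]): 1 − (1 − 0.869011)(1 − 0.806526) = 0.9747

0.9747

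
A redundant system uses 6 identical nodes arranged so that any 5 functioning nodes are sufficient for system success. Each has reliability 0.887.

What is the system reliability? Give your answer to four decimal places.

R = Σ_{i=5}^{6} C(6,i) p^i (1−p)^{6−i} with p = 0.887
C(6,5)·0.887^5·0.113^1 = 0.372261
C(6,6)·0.887^6·0.113^0 = 0.487014
Sum = 0.8593

0.8593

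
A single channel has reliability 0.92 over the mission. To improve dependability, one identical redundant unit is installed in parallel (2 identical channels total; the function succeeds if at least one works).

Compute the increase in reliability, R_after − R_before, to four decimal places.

R_before = 0.92
R_after = 1 − (1 − 0.92)^2 = 0.9936
ΔR = 0.9936 − 0.92 = 0.0736

0.0736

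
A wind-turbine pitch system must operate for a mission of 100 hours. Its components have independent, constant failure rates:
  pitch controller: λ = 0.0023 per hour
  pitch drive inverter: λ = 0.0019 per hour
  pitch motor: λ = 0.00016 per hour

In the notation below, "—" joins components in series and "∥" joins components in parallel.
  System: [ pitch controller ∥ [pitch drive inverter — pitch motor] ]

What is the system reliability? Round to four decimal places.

R(pitch controller) = exp(−0.0023 × 100) = 0.794534
R(pitch drive inverter) = exp(−0.0019 × 100) = 0.826959
R(pitch motor) = exp(−0.00016 × 100) = 0.984127
Series (pitch drive inverter and pitch motor): 0.826959 × 0.984127 = 0.813833
Parallel (pitch controller and [0.813833]): 1 − (1 − 0.794534)(1 − 0.813833) = 0.9617

0.9617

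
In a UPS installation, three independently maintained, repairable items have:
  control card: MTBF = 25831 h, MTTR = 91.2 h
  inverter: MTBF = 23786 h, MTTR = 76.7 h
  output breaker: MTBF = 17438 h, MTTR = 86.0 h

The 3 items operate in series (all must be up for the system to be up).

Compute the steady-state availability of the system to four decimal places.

A(control card) = MTBF/(MTBF+MTTR) = 25831/(25831+91.2) = 0.996482
A(inverter) = MTBF/(MTBF+MTTR) = 23786/(23786+76.7) = 0.996786
A(output breaker) = MTBF/(MTBF+MTTR) = 17438/(17438+86.0) = 0.995092
Series availability: 0.996482 × 0.996786 × 0.995092 = 0.9884

0.9884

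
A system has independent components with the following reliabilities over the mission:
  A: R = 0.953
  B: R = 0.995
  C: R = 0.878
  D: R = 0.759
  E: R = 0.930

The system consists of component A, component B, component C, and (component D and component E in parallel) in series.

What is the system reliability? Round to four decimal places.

0.8185

Parallel (D and E): 1 − (1 − 0.759000)(1 − 0.930000) = 0.983130
Series (A, B, C, and [0.983130]): 0.953000 × 0.995000 × 0.878000 × 0.983130 = 0.8185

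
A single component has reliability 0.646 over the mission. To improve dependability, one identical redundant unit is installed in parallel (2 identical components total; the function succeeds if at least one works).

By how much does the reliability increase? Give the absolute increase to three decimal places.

R_before = 0.646
R_after = 1 − (1 − 0.646)^2 = 0.875
ΔR = 0.875 − 0.646 = 0.229

0.229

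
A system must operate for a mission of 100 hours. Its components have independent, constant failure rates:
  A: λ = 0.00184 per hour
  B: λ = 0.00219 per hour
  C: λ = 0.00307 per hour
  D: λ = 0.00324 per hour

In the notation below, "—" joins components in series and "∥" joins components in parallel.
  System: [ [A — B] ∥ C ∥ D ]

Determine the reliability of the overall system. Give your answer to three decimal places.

0.976

R(A) = exp(−0.00184 × 100) = 0.83194
R(B) = exp(−0.00219 × 100) = 0.80332
R(C) = exp(−0.00307 × 100) = 0.73565
R(D) = exp(−0.00324 × 100) = 0.72325
Series (A and B): 0.83194 × 0.80332 = 0.66831
Parallel ([0.66831], C, and D): 1 − (1 − 0.66831)(1 − 0.73565)(1 − 0.72325) = 0.976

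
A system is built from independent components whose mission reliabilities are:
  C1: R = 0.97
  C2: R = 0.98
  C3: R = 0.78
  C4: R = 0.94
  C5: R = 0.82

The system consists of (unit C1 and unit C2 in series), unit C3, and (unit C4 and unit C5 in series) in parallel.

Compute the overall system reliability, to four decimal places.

Series (C1 and C2): 0.970000 × 0.980000 = 0.950600
Series (C4 and C5): 0.940000 × 0.820000 = 0.770800
Parallel ([0.950600], C3, and [0.770800]): 1 − (1 − 0.950600)(1 − 0.780000)(1 − 0.770800) = 0.9975

0.9975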